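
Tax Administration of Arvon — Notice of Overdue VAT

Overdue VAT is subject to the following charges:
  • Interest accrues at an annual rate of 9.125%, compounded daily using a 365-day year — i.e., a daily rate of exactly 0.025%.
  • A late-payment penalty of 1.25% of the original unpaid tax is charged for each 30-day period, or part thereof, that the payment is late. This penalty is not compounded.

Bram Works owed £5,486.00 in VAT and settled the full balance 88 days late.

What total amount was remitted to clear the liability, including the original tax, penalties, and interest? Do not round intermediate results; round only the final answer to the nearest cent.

Penalty periods: ⌈88/30⌉ = 3; penalty = 3 × 1.25% × £5,486.00 = £205.73…
Interest: £5,486.00 × ((1 + 0.00025)^88 − 1) = £5,486.00 × 0.02224097… = £122.0140…
Total = £5,486.00 + £205.7250 + £122.0140… = £5,813.74

£5,813.74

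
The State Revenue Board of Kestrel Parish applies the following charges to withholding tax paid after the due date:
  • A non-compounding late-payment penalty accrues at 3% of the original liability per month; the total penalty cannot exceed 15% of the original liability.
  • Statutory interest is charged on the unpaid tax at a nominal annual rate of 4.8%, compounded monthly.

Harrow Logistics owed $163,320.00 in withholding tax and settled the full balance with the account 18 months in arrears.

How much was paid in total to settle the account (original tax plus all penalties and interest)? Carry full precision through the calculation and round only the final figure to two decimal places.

$199,985.51

Penalty (uncapped): 18 × 3% × $163,320.00 = $88,192.80; cap = 15% × $163,320.00 = $24,498.00 → penalty = $24,498.00
Interest (4.8%/yr ÷ 12 = 0.4%/month): $163,320.00 × ((1 + 0.004)^18 − 1) = $12,167.5060…
Total = $163,320.00 + $24,498.0000 + $12,167.5060… = $199,985.51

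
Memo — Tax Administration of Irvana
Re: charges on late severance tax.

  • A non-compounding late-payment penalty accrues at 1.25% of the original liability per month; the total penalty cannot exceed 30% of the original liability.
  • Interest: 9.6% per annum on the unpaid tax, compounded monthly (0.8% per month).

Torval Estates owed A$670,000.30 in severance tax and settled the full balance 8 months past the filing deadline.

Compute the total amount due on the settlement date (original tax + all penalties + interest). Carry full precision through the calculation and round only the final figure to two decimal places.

Penalty: 8 × 1.25% × A$670,000.30 = A$67,000.03 (below the 30% cap of A$201,000.09)
Interest: A$670,000.30 × ((1 + 0.008)^8 − 1) = A$670,000.30 × 0.0658210… = A$44,100.0633…
Total = A$670,000.30 + A$67,000.0300 + A$44,100.0633… = A$781,100.39

A$781,100.39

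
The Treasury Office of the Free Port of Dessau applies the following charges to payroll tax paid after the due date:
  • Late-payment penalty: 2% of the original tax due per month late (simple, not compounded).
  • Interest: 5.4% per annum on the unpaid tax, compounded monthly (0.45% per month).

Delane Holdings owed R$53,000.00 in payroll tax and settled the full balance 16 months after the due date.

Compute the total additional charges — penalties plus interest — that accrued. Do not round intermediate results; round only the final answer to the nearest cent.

R$20,907.53

Late-payment penalty: 16 × 2% × R$53,000.00 = R$16,960.00
Interest: R$53,000.00 × ((1 + 0.0045)^16 − 1) = R$53,000.00 × 0.0744818… = R$3,947.5346…
Penalties + interest = R$16,960.0000 + R$3,947.5346… = R$20,907.53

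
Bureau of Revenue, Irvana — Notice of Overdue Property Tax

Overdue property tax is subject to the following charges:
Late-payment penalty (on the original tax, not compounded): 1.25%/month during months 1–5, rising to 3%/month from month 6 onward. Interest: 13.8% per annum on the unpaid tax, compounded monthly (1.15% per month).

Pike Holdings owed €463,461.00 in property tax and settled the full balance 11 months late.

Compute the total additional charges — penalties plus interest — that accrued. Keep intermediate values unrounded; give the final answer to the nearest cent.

Penalty, months 1–5: 5 × 1.25% × €463,461.00 = €28,966.31…
Penalty, months 6–11: 6 × 3% × €463,461.00 = €83,422.98
Interest: €463,461.00 × ((1 + 0.0115)^11 − 1) = €463,461.00 × 0.1340306… = €62,117.9374…
Penalties + interest = €112,389.2925 + €62,117.9374… = €174,507.23

€174,507.23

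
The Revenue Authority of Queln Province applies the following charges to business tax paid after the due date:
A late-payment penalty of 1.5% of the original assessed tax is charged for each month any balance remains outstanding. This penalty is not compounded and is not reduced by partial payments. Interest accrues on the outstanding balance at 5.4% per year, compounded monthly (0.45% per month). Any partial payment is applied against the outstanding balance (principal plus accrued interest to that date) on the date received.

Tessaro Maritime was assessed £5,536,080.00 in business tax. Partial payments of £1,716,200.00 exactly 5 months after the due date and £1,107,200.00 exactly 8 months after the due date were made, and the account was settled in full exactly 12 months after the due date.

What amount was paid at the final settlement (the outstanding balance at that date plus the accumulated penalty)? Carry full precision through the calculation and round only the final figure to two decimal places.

Balance at month 5: £5,536,080.0000 × (1 + 0.0045)^5 = £5,661,767.9123…
After £1,716,200.00 payment: £5,661,767.9123… − £1,716,200.00 = £3,945,567.9123…
Balance at month 8: £3,945,567.9123… × (1 + 0.0045)^3 = £3,999,073.1319…
After £1,107,200.00 payment: £3,999,073.1319… − £1,107,200.00 = £2,891,873.1319…
Balance at month 12: £2,891,873.1319… × (1 + 0.0045)^4 = £2,944,279.2662…
Penalty: 12 × 1.5% × £5,536,080.00 = £996,494.40
Final settlement = outstanding balance + penalty = £2,944,279.2662… + £996,494.40 = £3,940,773.67

£3,940,773.67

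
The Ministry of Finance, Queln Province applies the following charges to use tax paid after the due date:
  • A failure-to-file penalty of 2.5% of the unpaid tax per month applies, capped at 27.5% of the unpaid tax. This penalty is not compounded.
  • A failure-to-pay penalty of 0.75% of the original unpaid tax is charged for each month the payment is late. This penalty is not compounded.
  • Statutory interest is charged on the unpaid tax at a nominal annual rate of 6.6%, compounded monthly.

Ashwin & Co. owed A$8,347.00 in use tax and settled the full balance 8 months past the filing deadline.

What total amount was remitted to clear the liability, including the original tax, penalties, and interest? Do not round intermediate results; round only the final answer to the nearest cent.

Failure-to-file: 8 × 2.5% × A$8,347.00 = A$1,669.40 (under the 27.5% cap)
Failure-to-pay penalty = 0.75% × A$8,347.00 × 8 mo = A$500.82
Interest (6.6%/yr ÷ 12 = 0.55%/month): A$8,347.00 × ((1 + 0.0055)^8 − 1) = A$374.4162…
Total = A$8,347.00 + A$2,170.2200 + A$374.4162… = A$10,891.64

A$10,891.64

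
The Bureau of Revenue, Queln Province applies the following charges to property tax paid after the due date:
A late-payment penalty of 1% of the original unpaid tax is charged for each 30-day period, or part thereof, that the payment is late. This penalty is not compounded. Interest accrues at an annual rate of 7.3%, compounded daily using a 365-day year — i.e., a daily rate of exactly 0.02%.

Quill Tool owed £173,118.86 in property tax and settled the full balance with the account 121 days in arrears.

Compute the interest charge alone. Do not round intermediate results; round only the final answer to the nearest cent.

£4,240.15

Interest: £173,118.86 × ((1 + 0.0002)^121 − 1) = £173,118.86 × 0.02449272… = £4,240.1513…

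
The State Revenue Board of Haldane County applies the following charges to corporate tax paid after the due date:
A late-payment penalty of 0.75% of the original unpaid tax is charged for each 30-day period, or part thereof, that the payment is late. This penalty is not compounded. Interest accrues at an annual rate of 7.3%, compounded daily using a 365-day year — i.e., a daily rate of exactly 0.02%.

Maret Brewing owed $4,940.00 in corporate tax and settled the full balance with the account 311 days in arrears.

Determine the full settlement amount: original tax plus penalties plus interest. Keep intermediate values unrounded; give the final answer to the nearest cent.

$5,664.54

Penalty periods: ⌈311/30⌉ = 11; penalty = 11 × 0.75% × $4,940.00 = $407.55
Interest: $4,940.00 × ((1 + 0.0002)^311 − 1) = $4,940.00 × 0.06416854… = $316.9926…
Total = $4,940.00 + $407.5500 + $316.9926… = $5,664.54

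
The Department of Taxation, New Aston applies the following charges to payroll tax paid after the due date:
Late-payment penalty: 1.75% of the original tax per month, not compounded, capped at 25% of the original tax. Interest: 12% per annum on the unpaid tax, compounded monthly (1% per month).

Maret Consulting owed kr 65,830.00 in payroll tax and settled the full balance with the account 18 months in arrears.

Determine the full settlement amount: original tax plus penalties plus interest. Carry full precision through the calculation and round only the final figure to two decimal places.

kr 95,199.89

Penalty (uncapped): 18 × 1.75% × kr 65,830.00 = kr 20,736.45; cap = 25% × kr 65,830.00 = kr 16,457.50 → penalty = kr 16,457.50
Interest: kr 65,830.00 × ((1 + 0.01)^18 − 1) = kr 65,830.00 × 0.1961475… = kr 12,912.3883…
Total = kr 65,830.00 + kr 16,457.5000 + kr 12,912.3883… = kr 95,199.89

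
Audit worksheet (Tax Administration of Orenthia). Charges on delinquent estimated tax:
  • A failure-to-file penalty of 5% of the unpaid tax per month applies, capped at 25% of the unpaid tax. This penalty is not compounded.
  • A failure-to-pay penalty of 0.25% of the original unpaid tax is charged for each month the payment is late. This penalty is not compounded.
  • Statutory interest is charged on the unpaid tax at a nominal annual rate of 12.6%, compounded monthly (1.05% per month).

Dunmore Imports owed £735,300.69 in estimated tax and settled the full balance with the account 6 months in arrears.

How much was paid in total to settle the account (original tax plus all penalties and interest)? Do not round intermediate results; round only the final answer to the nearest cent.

£977,712.48

Failure-to-file: 6 × 5% × £735,300.69 = £220,590.21…, capped at 25% × £735,300.69 = £183,825.17…
Failure-to-pay penalty = 0.25% × £735,300.69 × 6 mo = £11,029.51…
Interest: £735,300.69 × ((1 + 0.0105)^6 − 1) = £735,300.69 × 0.0646771… = £47,557.1057…
Total = £735,300.69 + £194,854.6829… + £47,557.1057… = £977,712.48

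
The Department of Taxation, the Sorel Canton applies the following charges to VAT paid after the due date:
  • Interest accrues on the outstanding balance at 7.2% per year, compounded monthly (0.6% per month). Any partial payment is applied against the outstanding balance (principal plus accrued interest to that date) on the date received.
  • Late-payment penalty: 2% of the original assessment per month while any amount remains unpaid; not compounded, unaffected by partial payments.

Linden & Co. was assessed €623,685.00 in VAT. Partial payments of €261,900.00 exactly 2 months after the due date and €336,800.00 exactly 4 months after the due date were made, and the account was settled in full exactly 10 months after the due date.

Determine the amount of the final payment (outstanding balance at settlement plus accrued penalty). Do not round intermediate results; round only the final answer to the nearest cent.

€163,023.29

Balance at month 2: €623,685.0000 × (1 + 0.006)^2 = €631,191.6727…
After €261,900.00 payment: €631,191.6727… − €261,900.00 = €369,291.6727…
Balance at month 4: €369,291.6727… × (1 + 0.006)^2 = €373,736.4672…
After €336,800.00 payment: €373,736.4672… − €336,800.00 = €36,936.4672…
Balance at month 10: €36,936.4672… × (1 + 0.006)^6 = €38,286.2860…
Penalty: 10 × 2% × €623,685.00 = €124,737.00
Final settlement = outstanding balance + penalty = €38,286.2860… + €124,737.00 = €163,023.29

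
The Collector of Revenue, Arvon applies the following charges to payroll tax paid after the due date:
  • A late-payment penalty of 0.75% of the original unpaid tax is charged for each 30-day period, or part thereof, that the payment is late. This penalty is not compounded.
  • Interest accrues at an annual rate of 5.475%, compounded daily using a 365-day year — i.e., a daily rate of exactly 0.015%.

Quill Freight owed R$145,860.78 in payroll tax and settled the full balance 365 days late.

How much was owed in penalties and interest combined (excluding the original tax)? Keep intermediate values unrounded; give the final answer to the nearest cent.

R$22,429.33

Penalty periods: ⌈365/30⌉ = 13; penalty = 13 × 0.75% × R$145,860.78 = R$14,221.43…
Interest: R$145,860.78 × ((1 + 0.00015)^365 − 1) = R$145,860.78 × 0.05627218… = R$8,207.9034…
Penalties + interest = R$14,221.4261… + R$8,207.9034… = R$22,429.33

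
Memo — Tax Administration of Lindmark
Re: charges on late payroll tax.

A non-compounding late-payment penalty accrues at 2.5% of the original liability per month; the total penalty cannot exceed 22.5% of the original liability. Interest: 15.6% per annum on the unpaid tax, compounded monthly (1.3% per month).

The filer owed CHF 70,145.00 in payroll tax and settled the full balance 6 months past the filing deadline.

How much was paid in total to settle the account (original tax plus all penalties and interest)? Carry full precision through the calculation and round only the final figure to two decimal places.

CHF 86,318.99

Penalty: 6 × 2.5% × CHF 70,145.00 = CHF 10,521.75 (below the 22.5% cap of CHF 15,782.63…)
Interest: CHF 70,145.00 × ((1 + 0.013)^6 − 1) = CHF 70,145.00 × 0.0805794… = CHF 5,652.2400…
Total = CHF 70,145.00 + CHF 10,521.7500 + CHF 5,652.2400… = CHF 86,318.99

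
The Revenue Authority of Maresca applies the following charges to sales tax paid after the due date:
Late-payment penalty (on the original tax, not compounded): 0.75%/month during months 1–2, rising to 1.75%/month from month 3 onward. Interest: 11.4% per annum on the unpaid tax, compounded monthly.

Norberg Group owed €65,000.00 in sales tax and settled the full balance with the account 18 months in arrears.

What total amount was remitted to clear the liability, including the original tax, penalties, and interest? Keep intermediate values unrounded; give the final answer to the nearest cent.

Penalty, months 1–2: 2 × 0.75% × €65,000.00 = €975.00
Penalty, months 3–18: 16 × 1.75% × €65,000.00 = €18,200.00
Interest (11.4%/yr ÷ 12 = 0.95%/month): €65,000.00 × ((1 + 0.0095)^18 − 1) = €12,059.6755…
Total = €65,000.00 + €19,175.0000 + €12,059.6755… = €96,234.68

€96,234.68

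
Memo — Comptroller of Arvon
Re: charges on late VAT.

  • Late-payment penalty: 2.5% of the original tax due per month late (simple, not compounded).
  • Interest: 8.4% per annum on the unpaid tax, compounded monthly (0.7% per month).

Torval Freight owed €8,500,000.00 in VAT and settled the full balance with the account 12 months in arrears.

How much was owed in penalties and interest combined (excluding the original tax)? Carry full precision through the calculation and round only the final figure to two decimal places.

Late-payment penalty = 2.5% × €8,500,000.00 × 12 mo = €2,550,000.00
Interest: €8,500,000.00 × ((1 + 0.007)^12 − 1) = €8,500,000.00 × 0.0873107… = €742,140.6263…
Penalties + interest = €2,550,000.0000 + €742,140.6263… = €3,292,140.63

€3,292,140.63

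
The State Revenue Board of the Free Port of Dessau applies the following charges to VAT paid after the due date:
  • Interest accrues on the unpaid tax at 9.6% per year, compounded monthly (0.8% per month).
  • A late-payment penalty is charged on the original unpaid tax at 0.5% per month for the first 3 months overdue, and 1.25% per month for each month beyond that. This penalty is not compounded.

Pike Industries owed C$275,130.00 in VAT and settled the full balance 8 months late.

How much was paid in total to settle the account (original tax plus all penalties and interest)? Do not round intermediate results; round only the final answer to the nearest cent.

C$314,561.90

Penalty, months 1–3: 3 × 0.5% × C$275,130.00 = C$4,126.95
Penalty, months 4–8: 5 × 1.25% × C$275,130.00 = C$17,195.63…
Interest: C$275,130.00 × ((1 + 0.008)^8 − 1) = C$275,130.00 × 0.0658210… = C$18,109.3209…
Total = C$275,130.00 + C$21,322.5750 + C$18,109.3209… = C$314,561.90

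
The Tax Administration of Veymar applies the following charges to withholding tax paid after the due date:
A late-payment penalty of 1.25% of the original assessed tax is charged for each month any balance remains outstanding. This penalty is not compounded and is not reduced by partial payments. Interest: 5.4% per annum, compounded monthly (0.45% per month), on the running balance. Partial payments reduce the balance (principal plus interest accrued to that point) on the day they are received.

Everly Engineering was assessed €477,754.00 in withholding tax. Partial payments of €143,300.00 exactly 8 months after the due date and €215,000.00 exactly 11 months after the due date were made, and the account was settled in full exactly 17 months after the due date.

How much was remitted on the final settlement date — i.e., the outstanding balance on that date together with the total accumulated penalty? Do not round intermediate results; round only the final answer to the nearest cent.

€247,090.80

Balance at month 8: €477,754.0000 × (1 + 0.0045)^8 = €495,226.4823…
After €143,300.00 payment: €495,226.4823… − €143,300.00 = €351,926.4823…
Balance at month 11: €351,926.4823… × (1 + 0.0045)^3 = €356,698.9014…
After €215,000.00 payment: €356,698.9014… − €215,000.00 = €141,698.9014…
Balance at month 17: €141,698.9014… × (1 + 0.0045)^6 = €145,568.0719…
Penalty: 17 × 1.25% × €477,754.00 = €101,522.73…
Final settlement = outstanding balance + penalty = €145,568.0719… + €101,522.73… = €247,090.80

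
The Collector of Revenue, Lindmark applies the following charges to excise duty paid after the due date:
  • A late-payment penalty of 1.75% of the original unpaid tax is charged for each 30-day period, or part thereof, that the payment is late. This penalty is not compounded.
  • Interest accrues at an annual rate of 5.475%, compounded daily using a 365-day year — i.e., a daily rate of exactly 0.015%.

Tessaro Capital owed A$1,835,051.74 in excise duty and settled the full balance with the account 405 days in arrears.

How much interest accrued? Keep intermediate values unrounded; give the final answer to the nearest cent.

Interest: A$1,835,051.74 × ((1 + 0.00015)^405 − 1) = A$1,835,051.74 × 0.06262838… = A$114,926.3205…

A$114,926.32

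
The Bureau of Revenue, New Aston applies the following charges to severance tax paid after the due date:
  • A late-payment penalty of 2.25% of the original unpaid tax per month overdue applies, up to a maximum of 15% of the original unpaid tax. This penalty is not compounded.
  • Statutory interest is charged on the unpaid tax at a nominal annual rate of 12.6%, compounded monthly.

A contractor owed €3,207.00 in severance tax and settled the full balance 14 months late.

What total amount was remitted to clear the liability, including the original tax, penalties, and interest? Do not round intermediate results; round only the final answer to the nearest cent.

Penalty (uncapped): 14 × 2.25% × €3,207.00 = €1,010.21…; cap = 15% × €3,207.00 = €481.05 → penalty = €481.05
Interest (12.6%/yr ÷ 12 = 1.05%/month): €3,207.00 × ((1 + 0.0105)^14 − 1) = €504.9952…
Total = €3,207.00 + €481.0500 + €504.9952… = €4,193.05

€4,193.05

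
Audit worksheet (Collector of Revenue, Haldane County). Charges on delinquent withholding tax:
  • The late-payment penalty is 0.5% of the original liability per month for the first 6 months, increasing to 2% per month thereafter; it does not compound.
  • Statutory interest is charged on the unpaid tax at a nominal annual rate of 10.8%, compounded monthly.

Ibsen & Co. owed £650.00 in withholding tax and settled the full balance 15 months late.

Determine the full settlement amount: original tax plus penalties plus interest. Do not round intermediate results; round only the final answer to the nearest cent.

£880.00

Penalty, months 1–6: 6 × 0.5% × £650.00 = £19.50
Penalty, months 7–15: 9 × 2% × £650.00 = £117.00
Interest (10.8%/yr ÷ 12 = 0.9%/month): £650.00 × ((1 + 0.009)^15 − 1) = £93.4998…
Total = £650.00 + £136.5000 + £93.4998… = £880.00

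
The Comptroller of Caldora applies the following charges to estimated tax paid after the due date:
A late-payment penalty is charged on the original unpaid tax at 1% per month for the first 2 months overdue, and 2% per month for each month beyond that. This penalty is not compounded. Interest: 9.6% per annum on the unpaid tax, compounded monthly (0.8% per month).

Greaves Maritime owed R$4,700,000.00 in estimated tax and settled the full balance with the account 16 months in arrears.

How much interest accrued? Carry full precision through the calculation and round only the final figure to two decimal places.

R$639,079.30

Interest: R$4,700,000.00 × ((1 + 0.008)^16 − 1) = R$4,700,000.00 × 0.1359743… = R$639,079.3039…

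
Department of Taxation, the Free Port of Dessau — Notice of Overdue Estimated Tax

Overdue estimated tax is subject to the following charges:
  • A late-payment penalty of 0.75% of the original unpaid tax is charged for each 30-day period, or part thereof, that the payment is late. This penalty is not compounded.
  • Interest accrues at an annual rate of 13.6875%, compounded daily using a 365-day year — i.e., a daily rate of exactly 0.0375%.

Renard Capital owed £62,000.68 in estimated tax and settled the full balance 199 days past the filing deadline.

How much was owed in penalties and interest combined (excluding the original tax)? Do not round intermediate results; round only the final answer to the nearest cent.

£8,057.92

Penalty periods: ⌈199/30⌉ = 7; penalty = 7 × 0.75% × £62,000.68 = £3,255.04…
Interest: £62,000.68 × ((1 + 0.000375)^199 − 1) = £62,000.68 × 0.07746495… = £4,802.8794…
Penalties + interest = £3,255.0357 + £4,802.8794… = £8,057.92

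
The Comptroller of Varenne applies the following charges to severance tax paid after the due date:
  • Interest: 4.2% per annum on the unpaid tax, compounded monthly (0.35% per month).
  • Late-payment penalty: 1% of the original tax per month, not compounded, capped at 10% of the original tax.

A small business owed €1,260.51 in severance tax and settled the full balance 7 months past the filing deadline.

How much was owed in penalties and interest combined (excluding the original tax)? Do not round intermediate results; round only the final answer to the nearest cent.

Penalty: 7 × 1% × €1,260.51 = €88.24… (below the 10% cap of €126.05…)
Interest: €1,260.51 × ((1 + 0.0035)^7 − 1) = €1,260.51 × 0.0247588… = €31.2087…
Penalties + interest = €88.2357 + €31.2087… = €119.44

€119.44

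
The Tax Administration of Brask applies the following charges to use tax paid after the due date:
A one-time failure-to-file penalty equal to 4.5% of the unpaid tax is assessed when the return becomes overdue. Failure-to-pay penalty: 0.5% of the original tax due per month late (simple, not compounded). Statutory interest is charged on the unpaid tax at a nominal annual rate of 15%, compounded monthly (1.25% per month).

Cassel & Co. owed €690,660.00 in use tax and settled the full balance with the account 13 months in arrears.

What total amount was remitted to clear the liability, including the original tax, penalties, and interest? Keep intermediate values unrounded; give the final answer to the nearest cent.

€887,680.40

Failure-to-file penalty: 4.5% × €690,660.00 = €31,079.70
Failure-to-pay penalty: 13 × 0.5% × €690,660.00 = €44,892.90
Interest: €690,660.00 × ((1 + 0.0125)^13 − 1) = €690,660.00 × 0.1752639… = €121,047.7992…
Total = €690,660.00 + €75,972.6000 + €121,047.7992… = €887,680.40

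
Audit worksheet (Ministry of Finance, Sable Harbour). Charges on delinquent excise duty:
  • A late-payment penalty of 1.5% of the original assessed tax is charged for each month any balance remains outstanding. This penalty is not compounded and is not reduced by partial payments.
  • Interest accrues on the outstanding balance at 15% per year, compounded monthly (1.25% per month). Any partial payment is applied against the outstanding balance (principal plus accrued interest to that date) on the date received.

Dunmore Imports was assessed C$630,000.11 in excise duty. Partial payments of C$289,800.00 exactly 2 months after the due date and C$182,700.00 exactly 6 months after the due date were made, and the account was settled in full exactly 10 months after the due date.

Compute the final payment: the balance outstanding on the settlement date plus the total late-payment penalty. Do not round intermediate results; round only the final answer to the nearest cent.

C$295,742.98

Balance at month 2: C$630,000.1100 × (1 + 0.0125)^2 = C$645,848.5503…
After C$289,800.00 payment: C$645,848.5503… − C$289,800.00 = C$356,048.5503…
Balance at month 6: C$356,048.5503… × (1 + 0.0125)^4 = C$374,187.5636…
After C$182,700.00 payment: C$374,187.5636… − C$182,700.00 = C$191,487.5636…
Balance at month 10: C$191,487.5636… × (1 + 0.0125)^4 = C$201,242.9621…
Penalty: 10 × 1.5% × C$630,000.11 = C$94,500.02…
Final settlement = outstanding balance + penalty = C$201,242.9621… + C$94,500.02… = C$295,742.98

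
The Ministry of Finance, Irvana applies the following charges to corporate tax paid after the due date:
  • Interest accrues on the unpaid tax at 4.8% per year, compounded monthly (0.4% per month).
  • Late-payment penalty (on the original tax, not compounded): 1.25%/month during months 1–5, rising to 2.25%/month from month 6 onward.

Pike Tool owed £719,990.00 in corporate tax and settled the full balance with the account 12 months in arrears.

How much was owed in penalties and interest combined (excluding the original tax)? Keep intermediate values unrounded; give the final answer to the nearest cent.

Penalty, months 1–5: 5 × 1.25% × £719,990.00 = £44,999.38…
Penalty, months 6–12: 7 × 2.25% × £719,990.00 = £113,398.43…
Interest: £719,990.00 × ((1 + 0.004)^12 − 1) = £719,990.00 × 0.0490702… = £35,330.0587…
Penalties + interest = £158,397.8000 + £35,330.0587… = £193,727.86

£193,727.86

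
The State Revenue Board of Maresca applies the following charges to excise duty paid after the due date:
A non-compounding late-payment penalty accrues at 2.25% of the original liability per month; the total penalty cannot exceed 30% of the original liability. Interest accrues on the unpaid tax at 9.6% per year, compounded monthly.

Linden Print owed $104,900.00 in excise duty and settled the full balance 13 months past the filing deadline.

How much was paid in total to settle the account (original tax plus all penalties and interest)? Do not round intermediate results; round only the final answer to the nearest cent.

Penalty: 13 × 2.25% × $104,900.00 = $30,683.25 (below the 30% cap of $31,470.00)
Interest (9.6%/yr ÷ 12 = 0.8%/month): $104,900.00 × ((1 + 0.008)^13 − 1) = $11,448.9332…
Total = $104,900.00 + $30,683.2500 + $11,448.9332… = $147,032.18

$147,032.18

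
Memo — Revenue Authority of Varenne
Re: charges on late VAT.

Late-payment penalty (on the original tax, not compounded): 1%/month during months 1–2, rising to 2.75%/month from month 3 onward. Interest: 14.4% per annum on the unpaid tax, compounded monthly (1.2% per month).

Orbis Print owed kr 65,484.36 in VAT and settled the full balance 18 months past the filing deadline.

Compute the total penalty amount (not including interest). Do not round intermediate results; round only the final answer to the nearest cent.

Penalty, months 1–2: 2 × 1% × kr 65,484.36 = kr 1,309.69…
Penalty, months 3–18: 16 × 2.75% × kr 65,484.36 = kr 28,813.12…
Total penalty = kr 1,309.69… + kr 28,813.12… = kr 30,122.81

kr 30,122.81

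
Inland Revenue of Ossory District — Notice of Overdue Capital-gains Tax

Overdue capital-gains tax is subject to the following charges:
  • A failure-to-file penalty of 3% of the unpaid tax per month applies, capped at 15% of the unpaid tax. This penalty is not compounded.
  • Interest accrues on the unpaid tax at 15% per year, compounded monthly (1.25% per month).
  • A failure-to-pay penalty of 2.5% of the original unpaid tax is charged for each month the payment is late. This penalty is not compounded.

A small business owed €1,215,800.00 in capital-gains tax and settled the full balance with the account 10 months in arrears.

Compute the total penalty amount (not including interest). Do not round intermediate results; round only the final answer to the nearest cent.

€486,320.00

Failure-to-file: 10 × 3% × €1,215,800.00 = €364,740.00, capped at 15% × €1,215,800.00 = €182,370.00
Failure-to-pay penalty = 2.5% × €1,215,800.00 × 10 mo = €303,950.00
Total penalty = €182,370.00 + €303,950.00 = €486,320.00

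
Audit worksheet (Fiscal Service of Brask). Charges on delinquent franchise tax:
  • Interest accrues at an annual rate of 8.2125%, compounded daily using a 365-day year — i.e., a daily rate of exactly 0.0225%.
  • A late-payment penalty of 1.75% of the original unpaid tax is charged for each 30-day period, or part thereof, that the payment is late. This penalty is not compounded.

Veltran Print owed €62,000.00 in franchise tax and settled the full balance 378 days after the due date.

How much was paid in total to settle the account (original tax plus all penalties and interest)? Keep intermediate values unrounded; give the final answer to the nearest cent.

Penalty periods: ⌈378/30⌉ = 13; penalty = 13 × 1.75% × €62,000.00 = €14,105.00
Interest: €62,000.00 × ((1 + 0.000225)^378 − 1) = €62,000.00 × 0.08876109… = €5,503.1875…
Total = €62,000.00 + €14,105.0000 + €5,503.1875… = €81,608.19

€81,608.19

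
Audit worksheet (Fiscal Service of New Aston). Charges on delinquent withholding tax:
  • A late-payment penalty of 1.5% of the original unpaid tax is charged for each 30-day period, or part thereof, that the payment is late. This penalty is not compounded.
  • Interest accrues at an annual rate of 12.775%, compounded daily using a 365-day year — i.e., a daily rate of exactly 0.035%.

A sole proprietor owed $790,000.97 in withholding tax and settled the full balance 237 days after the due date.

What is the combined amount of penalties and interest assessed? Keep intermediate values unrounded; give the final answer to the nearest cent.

$163,112.86

Penalty periods: ⌈237/30⌉ = 8; penalty = 8 × 1.5% × $790,000.97 = $94,800.12…
Interest: $790,000.97 × ((1 + 0.00035)^237 − 1) = $790,000.97 × 0.08647171… = $68,312.7386…
Penalties + interest = $94,800.1164 + $68,312.7386… = $163,112.86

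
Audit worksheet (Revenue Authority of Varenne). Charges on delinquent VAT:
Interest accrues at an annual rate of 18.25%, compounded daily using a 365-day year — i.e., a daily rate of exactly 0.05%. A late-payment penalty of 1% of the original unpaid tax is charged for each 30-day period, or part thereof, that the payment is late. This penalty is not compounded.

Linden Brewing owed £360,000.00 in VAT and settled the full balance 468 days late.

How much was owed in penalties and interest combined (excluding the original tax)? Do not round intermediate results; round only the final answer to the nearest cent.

£152,485.41

Penalty periods: ⌈468/30⌉ = 16; penalty = 16 × 1% × £360,000.00 = £57,600.00
Interest: £360,000.00 × ((1 + 0.0005)^468 − 1) = £360,000.00 × 0.26357060… = £94,885.4145…
Penalties + interest = £57,600.0000 + £94,885.4145… = £152,485.41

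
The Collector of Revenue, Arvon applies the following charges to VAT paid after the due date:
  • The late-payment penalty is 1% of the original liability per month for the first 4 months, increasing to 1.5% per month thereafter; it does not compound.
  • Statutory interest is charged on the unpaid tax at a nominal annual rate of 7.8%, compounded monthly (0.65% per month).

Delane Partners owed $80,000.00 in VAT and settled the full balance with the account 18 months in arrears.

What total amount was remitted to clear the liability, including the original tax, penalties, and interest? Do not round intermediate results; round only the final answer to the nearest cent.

Penalty, months 1–4: 4 × 1% × $80,000.00 = $3,200.00
Penalty, months 5–18: 14 × 1.5% × $80,000.00 = $16,800.00
Interest: $80,000.00 × ((1 + 0.0065)^18 − 1) = $80,000.00 × 0.1236939… = $9,895.5126…
Total = $80,000.00 + $20,000.0000 + $9,895.5126… = $109,895.51

$109,895.51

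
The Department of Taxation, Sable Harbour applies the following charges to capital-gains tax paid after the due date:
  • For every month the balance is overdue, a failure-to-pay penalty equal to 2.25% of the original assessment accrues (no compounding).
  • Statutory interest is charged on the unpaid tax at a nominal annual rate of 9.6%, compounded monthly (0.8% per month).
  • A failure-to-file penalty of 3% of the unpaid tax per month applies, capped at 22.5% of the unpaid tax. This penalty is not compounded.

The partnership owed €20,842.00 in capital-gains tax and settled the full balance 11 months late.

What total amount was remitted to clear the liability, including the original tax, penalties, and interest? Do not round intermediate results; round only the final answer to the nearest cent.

Failure-to-file: 11 × 3% × €20,842.00 = €6,877.86, capped at 22.5% × €20,842.00 = €4,689.45
Failure-to-pay penalty = 2.25% × €20,842.00 × 11 mo = €5,158.40…
Interest: €20,842.00 × ((1 + 0.008)^11 − 1) = €20,842.00 × 0.0916058… = €1,909.2491…
Total = €20,842.00 + €9,847.8450 + €1,909.2491… = €32,599.09

€32,599.09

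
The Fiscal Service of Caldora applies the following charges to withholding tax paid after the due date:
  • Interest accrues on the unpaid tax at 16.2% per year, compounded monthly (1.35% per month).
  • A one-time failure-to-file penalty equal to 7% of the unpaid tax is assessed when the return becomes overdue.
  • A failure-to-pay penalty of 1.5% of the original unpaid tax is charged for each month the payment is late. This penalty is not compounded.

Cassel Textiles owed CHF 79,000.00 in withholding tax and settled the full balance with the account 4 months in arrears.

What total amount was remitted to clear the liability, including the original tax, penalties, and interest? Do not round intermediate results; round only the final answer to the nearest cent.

CHF 93,623.17

Failure-to-file penalty: 7% × CHF 79,000.00 = CHF 5,530.00
Failure-to-pay penalty: 4 × 1.5% × CHF 79,000.00 = CHF 4,740.00
Interest: CHF 79,000.00 × ((1 + 0.0135)^4 − 1) = CHF 79,000.00 × 0.0551034… = CHF 4,353.1666…
Total = CHF 79,000.00 + CHF 10,270.0000 + CHF 4,353.1666… = CHF 93,623.17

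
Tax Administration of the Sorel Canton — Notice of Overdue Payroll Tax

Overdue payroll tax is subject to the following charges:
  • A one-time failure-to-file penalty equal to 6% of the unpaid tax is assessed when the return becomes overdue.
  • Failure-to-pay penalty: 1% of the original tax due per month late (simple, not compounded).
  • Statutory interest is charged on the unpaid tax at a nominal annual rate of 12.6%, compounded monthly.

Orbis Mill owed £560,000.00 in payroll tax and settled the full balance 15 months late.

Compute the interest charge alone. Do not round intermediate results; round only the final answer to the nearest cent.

Interest (12.6%/yr ÷ 12 = 1.05%/month): £560,000.00 × ((1 + 0.0105)^15 − 1) = £94,987.1726…

£94,987.17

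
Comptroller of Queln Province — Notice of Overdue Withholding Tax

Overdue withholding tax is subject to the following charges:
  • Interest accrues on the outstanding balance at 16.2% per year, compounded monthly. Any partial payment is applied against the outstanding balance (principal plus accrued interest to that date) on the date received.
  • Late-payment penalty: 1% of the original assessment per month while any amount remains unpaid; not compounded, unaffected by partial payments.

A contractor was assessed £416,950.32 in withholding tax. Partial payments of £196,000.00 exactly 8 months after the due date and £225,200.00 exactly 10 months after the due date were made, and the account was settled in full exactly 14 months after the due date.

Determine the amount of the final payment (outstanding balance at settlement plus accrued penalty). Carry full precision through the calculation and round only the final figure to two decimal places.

Monthly rate = 16.2% ÷ 12 = 1.35%
Balance at month 8: £416,950.3200 × (1 + 0.0135)^8 = £464,167.0798…
After £196,000.00 payment: £464,167.0798… − £196,000.00 = £268,167.0798…
Balance at month 10: £268,167.0798… × (1 + 0.0135)^2 = £275,456.4645…
After £225,200.00 payment: £275,456.4645… − £225,200.00 = £50,256.4645…
Balance at month 14: £50,256.4645… × (1 + 0.0135)^4 = £53,025.7652…
Penalty: 14 × 1% × £416,950.32 = £58,373.04…
Final settlement = outstanding balance + penalty = £53,025.7652… + £58,373.04… = £111,398.81

£111,398.81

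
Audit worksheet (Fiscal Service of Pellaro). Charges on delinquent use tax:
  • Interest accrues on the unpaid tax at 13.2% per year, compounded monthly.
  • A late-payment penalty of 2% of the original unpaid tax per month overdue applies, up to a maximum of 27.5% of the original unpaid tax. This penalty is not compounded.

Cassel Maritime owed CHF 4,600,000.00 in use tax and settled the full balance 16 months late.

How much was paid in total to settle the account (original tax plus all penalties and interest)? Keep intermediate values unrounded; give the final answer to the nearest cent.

Penalty (uncapped): 16 × 2% × CHF 4,600,000.00 = CHF 1,472,000.00; cap = 27.5% × CHF 4,600,000.00 = CHF 1,265,000.00 → penalty = CHF 1,265,000.00
Interest (13.2%/yr ÷ 12 = 1.1%/month): CHF 4,600,000.00 × ((1 + 0.011)^16 − 1) = CHF 879,946.5327…
Total = CHF 4,600,000.00 + CHF 1,265,000.0000 + CHF 879,946.5327… = CHF 6,744,946.53

CHF 6,744,946.53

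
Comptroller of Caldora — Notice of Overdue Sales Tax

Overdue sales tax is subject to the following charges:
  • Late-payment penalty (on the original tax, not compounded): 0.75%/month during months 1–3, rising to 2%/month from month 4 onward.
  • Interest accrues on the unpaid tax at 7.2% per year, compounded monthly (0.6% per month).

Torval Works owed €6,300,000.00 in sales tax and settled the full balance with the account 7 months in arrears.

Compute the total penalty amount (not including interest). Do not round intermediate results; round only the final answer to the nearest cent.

€645,750.00

Penalty, months 1–3: 3 × 0.75% × €6,300,000.00 = €141,750.00
Penalty, months 4–7: 4 × 2% × €6,300,000.00 = €504,000.00
Total penalty = €141,750.00 + €504,000.00 = €645,750.00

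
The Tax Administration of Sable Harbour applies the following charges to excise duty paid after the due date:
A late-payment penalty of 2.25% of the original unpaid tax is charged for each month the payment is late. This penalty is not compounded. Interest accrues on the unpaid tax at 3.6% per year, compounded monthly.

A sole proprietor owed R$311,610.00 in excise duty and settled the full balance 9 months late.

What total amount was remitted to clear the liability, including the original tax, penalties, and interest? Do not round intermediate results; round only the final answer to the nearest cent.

Late-payment penalty: 9 × 2.25% × R$311,610.00 = R$63,101.03…
Interest (3.6%/yr ÷ 12 = 0.3%/month): R$311,610.00 × ((1 + 0.003)^9 − 1) = R$8,515.1416…
Total = R$311,610.00 + R$63,101.0250 + R$8,515.1416… = R$383,226.17

R$383,226.17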